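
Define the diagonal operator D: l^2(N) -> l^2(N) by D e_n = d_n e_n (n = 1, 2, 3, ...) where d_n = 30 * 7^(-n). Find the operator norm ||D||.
||D|| = 30/7 (attained at n = 1)

For D diagonal, ||D|| = sup_n |d_n|. The sequence d_n = 30 * 7^(-n) is positive and strictly decreasing (ratio 7^(-1) < 1), so the supremum is d_1 = 30/7. Hence ||D|| = 30/7.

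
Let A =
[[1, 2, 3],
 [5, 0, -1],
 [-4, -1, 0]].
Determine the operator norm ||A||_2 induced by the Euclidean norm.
||A||_2 ≈ 6.5561 (= sqrt(largest eigenvalue of A^T A))

||A||_2 = sigma_max(A) = sqrt(lambda_max(A^T A)). Form the symmetric matrix M = A^T A =
[[42, 6, -2],
 [6, 5, 6],
 [-2, 6, 10]].
Its characteristic polynomial (trace, sum of principal 2x2 minors, determinant of M give the coefficients) is
  p(λ) = det(λ I - M) = λ^3 - 57λ^2 + 604λ - 64.
No integer candidate from the rational root theorem (±divisors of 64) is a root, so the roots are irrational. The cubic discriminant is Δ = 296032784 > 0, so there are three distinct real roots. p(0) = -64 and p(1) = 484 have opposite signs, so a root lies in (0, 1); Newton's method refines it to λ ≈ 0.107. p(13) = 352 and p(14) = -36 have opposite signs, so a root lies in (13, 14); Newton's method refines it to λ ≈ 13.9106. p(42) = -1156 and p(43) = 22 have opposite signs, so a root lies in (42, 43); Newton's method refines it to λ ≈ 42.9824. Check (Vieta): the three roots sum to 57, matching tr M = 57.
So the eigenvalues of A^T A are ≈ 0.107, 13.9106, 42.9824 (all ≥ 0, as they must be for A^T A). The largest is λ_max ≈ 42.9824, hence ||A||_2 = sqrt(λ_max) ≈ 6.5561.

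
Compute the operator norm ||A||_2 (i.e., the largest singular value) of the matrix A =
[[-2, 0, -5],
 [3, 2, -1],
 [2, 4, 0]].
||A||_2 ≈ 5.8402 (= sqrt(largest eigenvalue of A^T A))

||A||_2 = sigma_max(A) = sqrt(lambda_max(A^T A)). Form the symmetric matrix M = A^T A =
[[17, 14, 7],
 [14, 20, -2],
 [7, -2, 26]].
Its characteristic polynomial (trace, sum of principal 2x2 minors, determinant of M give the coefficients) is
  p(λ) = det(λ I - M) = λ^3 - 63λ^2 + 1053λ - 2304.
No integer candidate from the rational root theorem (±divisors of 2304) is a root, so the roots are irrational. The cubic discriminant is Δ = 34010037 > 0, so there are three distinct real roots. p(2) = -442 and p(3) = 315 have opposite signs, so a root lies in (2, 3); Newton's method refines it to λ ≈ 2.5659. p(26) = 62 and p(27) = -117 have opposite signs, so a root lies in (26, 27); Newton's method refines it to λ ≈ 26.3263. p(34) = -26 and p(35) = 251 have opposite signs, so a root lies in (34, 35); Newton's method refines it to λ ≈ 34.1078. Check (Vieta): the three roots sum to 63, matching tr M = 63.
So the eigenvalues of A^T A are ≈ 2.5659, 26.3263, 34.1078 (all ≥ 0, as they must be for A^T A). The largest is λ_max ≈ 34.1078, hence ||A||_2 = sqrt(λ_max) ≈ 5.8402.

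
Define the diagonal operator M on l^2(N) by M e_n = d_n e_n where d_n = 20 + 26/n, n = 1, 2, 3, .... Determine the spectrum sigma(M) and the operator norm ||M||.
sigma(M) = {20 + 26/n : n ≥ 1} ∪ {20}; ||M|| = 46

A bounded diagonal operator on l^2 with diagonal entries d_n has spectrum equal to the closure of {d_n : n ≥ 1}: every d_n is an eigenvalue (with eigenvector e_n), so {d_n} ⊂ sigma(M); the spectrum is closed, so its closure is too; and for lambda not in the closure, (M - lambda I) has bounded inverse (the diagonal entries 1/(d_n - lambda) are bounded). For our sequence d_n = 20 + 26/n, n = 1, 2, 3, ...:
  - {d_n} = {20 + 26/n : n ≥ 1}; the only limit point is 20
  - closure = {20 + 26/n : n ≥ 1} ∪ {20}
For the norm: a diagonal operator has ||M|| = sup_n |d_n|. Here d_n = 20 + 26/n is positive and decreasing, so sup_n |d_n| = d_1 = 20 + 26 = 46. So ||M|| = 46.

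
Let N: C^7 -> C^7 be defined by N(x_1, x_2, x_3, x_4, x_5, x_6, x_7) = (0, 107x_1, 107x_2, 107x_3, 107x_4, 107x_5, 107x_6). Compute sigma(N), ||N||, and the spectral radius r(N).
sigma(N) = {0}; ||N|| = 107; r(N) = 0. (N is nilpotent with N^7 = 0.)

On C^7, N is a strictly lower-triangular matrix with 107 on the subdiagonal and zeros elsewhere, so its characteristic polynomial is lambda^7 and every eigenvalue is 0: sigma(N) = {0}. For the operator norm, N e_i = 107e_{i+1} for i = 1, ..., 6 and N e_7 = 0, so the singular values of N are 107 (with multiplicity 6) and 0; hence ||N|| = 107. The spectral radius r(N) = max|lambda| = 0. Note ||N|| > r(N) — characteristic of non-normal nilpotent operators. Indeed N^7 = 0.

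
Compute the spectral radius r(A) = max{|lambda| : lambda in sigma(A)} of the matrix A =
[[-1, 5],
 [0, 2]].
r(A) = 2

The eigenvalues of A are the roots of its characteristic polynomial. With M = A (coefficients from the trace and determinant):
  p(λ) = det(λ I - M) = λ^2 - λ - 2.
For λ^2 - λ - 2 the discriminant is 9. It is a perfect square (3^2), so the roots are rational: λ = (1 ± 3)/2 = 2, -1.
Thus the eigenvalues (to 4 decimals) are 2 (modulus 2); -1 (modulus 1). The spectral radius is the largest modulus: r(A) = 2. (Cross-check: r(A) ≤ ||A||_2 ≈ 5.465; equality holds whenever A is normal, though it can also hold for some non-normal A.)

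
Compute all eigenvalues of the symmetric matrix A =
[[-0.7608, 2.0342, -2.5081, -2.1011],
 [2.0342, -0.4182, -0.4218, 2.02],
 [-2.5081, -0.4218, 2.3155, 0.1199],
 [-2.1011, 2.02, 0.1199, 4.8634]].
sigma(A) ≈ {-4, 0, 4, 6}

A is real symmetric, so its spectrum consists of real eigenvalues. Expanding the characteristic polynomial of the displayed matrix gives
  det(λ I - A) = p(λ) = λ^4 + (-6)λ^3 + (-16)λ^2 + (95.9982)λ + (0.0045).
Solving p(λ) = 0 yields eigenvalues ≈ -4, 0, 4, 6. (A is shown rounded to 4 decimals, so these recover the underlying integer eigenvalues to within that precision.)
Verification: the trace of A = 6 equals the sum of eigenvalues 6, and det(A) ≈ 0.0045 matches the eigenvalue product 0.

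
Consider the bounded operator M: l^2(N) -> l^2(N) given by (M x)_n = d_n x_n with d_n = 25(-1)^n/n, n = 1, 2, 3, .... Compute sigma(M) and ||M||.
sigma(M) = {25(-1)^n/n : n ≥ 1} ∪ {0}; ||M|| = 25

A bounded diagonal operator on l^2 with diagonal entries d_n has spectrum equal to the closure of {d_n : n ≥ 1}: every d_n is an eigenvalue (with eigenvector e_n), so {d_n} ⊂ sigma(M); the spectrum is closed, so its closure is too; and for lambda not in the closure, (M - lambda I) has bounded inverse (the diagonal entries 1/(d_n - lambda) are bounded). For our sequence d_n = 25(-1)^n/n, n = 1, 2, 3, ...:
  - {d_n} = {25(-1)^n/n : n ≥ 1}; the only limit point is 0
  - closure = {25(-1)^n/n : n ≥ 1} ∪ {0}
For the norm: a diagonal operator has ||M|| = sup_n |d_n|. Here |d_n| = 25/n is decreasing, so sup_n |d_n| = |d_1| = 25. So ||M|| = 25.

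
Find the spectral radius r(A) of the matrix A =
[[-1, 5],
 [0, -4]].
r(A) = 4

The eigenvalues of A are the roots of its characteristic polynomial. With M = A (coefficients from the trace and determinant):
  p(λ) = det(λ I - M) = λ^2 + 5λ + 4.
For λ^2 + 5λ + 4 the discriminant is 9. It is a perfect square (3^2), so the roots are rational: λ = (-5 ± 3)/2 = -1, -4.
Thus the eigenvalues (to 4 decimals) are -1 (modulus 1); -4 (modulus 4). The spectral radius is the largest modulus: r(A) = 4. (Cross-check: r(A) ≤ ||A||_2 ≈ 6.451; equality holds whenever A is normal, though it can also hold for some non-normal A.)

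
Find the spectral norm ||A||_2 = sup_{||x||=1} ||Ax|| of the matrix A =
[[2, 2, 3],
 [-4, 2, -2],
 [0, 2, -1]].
||A||_2 ≈ 5.6402 (= sqrt(largest eigenvalue of A^T A))

||A||_2 = sigma_max(A) = sqrt(lambda_max(A^T A)). Form the symmetric matrix M = A^T A =
[[20, -4, 14],
 [-4, 12, 0],
 [14, 0, 14]].
Its characteristic polynomial (trace, sum of principal 2x2 minors, determinant of M give the coefficients) is
  p(λ) = det(λ I - M) = λ^3 - 46λ^2 + 476λ - 784.
No integer candidate from the rational root theorem (±divisors of 784) is a root, so the roots are irrational. The cubic discriminant is Δ = 35189056 > 0, so there are three distinct real roots. p(2) = -8 and p(3) = 257 have opposite signs, so a root lies in (2, 3); Newton's method refines it to λ ≈ 2.0264. p(12) = 32 and p(13) = -173 have opposite signs, so a root lies in (12, 13); Newton's method refines it to λ ≈ 12.1619. p(31) = -443 and p(32) = 112 have opposite signs, so a root lies in (31, 32); Newton's method refines it to λ ≈ 31.8116. Check (Vieta): the three roots sum to 46, matching tr M = 46.
So the eigenvalues of A^T A are ≈ 2.0264, 12.1619, 31.8116 (all ≥ 0, as they must be for A^T A). The largest is λ_max ≈ 31.8116, hence ||A||_2 = sqrt(λ_max) ≈ 5.6402.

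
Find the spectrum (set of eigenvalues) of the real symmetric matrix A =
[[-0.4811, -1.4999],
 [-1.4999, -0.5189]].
sigma(A) ≈ {-2, 1}

A is real symmetric, so its spectrum consists of real eigenvalues. Expanding the characteristic polynomial of the displayed matrix gives
  det(λ I - A) = p(λ) = λ^2 + (1)λ + (-2).
Solving p(λ) = 0 yields eigenvalues ≈ -2, 1. (A is shown rounded to 4 decimals, so these recover the underlying integer eigenvalues to within that precision.)
Verification: the trace of A = -1 equals the sum of eigenvalues -1, and det(A) ≈ -2.0001 matches the eigenvalue product -2.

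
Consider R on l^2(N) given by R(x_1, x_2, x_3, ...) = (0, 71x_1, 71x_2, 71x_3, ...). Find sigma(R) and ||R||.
sigma(R) = closed disk {z in C : |z| ≤ 71}; ||R|| = 71

Note R = 71·U where U is the unit right shift (U x)_k = x_{k-1} (with x_0 := 0); so ||R|| = 71||U|| and sigma(R) = 71·sigma(U). ||R x||^2 = sum_{k≥1} |71x_k|^2 = 5041||x||^2, so ||R|| = 71 and sigma(R) ⊂ {|z| ≤ 71}. For any |lambda| < 71, the equation (R - lambda I) x = 0 forces x_1 = 0, then 71x_k = lambda x_{k+1} ⇒ x = 0, so R has no eigenvalues. But (R - lambda I) is not surjective for |lambda| < 71: solving (R - lambda I) x = e_1 would require x_n proportional to (lambda/71)^(-n), which is not in l^2. So every |lambda| < 71 lies in the residual spectrum. The boundary |lambda| = 71 is in the approximate point spectrum (the spectrum is closed). Hence sigma(R) is the closed disk of radius 71.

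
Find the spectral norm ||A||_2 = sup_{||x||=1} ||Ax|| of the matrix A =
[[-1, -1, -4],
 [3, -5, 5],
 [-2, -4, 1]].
||A||_2 ≈ 8.4661 (= sqrt(largest eigenvalue of A^T A))

||A||_2 = sigma_max(A) = sqrt(lambda_max(A^T A)). Form the symmetric matrix M = A^T A =
[[14, -6, 17],
 [-6, 42, -25],
 [17, -25, 42]].
Its characteristic polynomial (trace, sum of principal 2x2 minors, determinant of M give the coefficients) is
  p(λ) = det(λ I - M) = λ^3 - 98λ^2 + 1990λ - 7396.
No integer candidate from the rational root theorem (±divisors of 7396) is a root, so the roots are irrational. The cubic discriminant is Δ = 3151880800 > 0, so there are three distinct real roots. p(4) = -940 and p(5) = 229 have opposite signs, so a root lies in (4, 5); Newton's method refines it to λ ≈ 4.7923. p(21) = 437 and p(22) = -400 have opposite signs, so a root lies in (21, 22); Newton's method refines it to λ ≈ 21.5321. p(71) = -2213 and p(72) = 1100 have opposite signs, so a root lies in (71, 72); Newton's method refines it to λ ≈ 71.6757. Check (Vieta): the three roots sum to 98, matching tr M = 98.
So the eigenvalues of A^T A are ≈ 4.7923, 21.5321, 71.6757 (all ≥ 0, as they must be for A^T A). The largest is λ_max ≈ 71.6757, hence ||A||_2 = sqrt(λ_max) ≈ 8.4661.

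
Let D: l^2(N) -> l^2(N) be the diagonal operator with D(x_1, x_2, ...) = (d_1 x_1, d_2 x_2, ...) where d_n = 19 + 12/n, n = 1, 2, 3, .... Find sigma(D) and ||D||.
sigma(D) = {19 + 12/n : n ≥ 1} ∪ {19}; ||D|| = 31

A bounded diagonal operator on l^2 with diagonal entries d_n has spectrum equal to the closure of {d_n : n ≥ 1}: every d_n is an eigenvalue (with eigenvector e_n), so {d_n} ⊂ sigma(D); the spectrum is closed, so its closure is too; and for lambda not in the closure, (D - lambda I) has bounded inverse (the diagonal entries 1/(d_n - lambda) are bounded). For our sequence d_n = 19 + 12/n, n = 1, 2, 3, ...:
  - {d_n} = {19 + 12/n : n ≥ 1}; the only limit point is 19
  - closure = {19 + 12/n : n ≥ 1} ∪ {19}
For the norm: a diagonal operator has ||D|| = sup_n |d_n|. Here d_n = 19 + 12/n is positive and decreasing, so sup_n |d_n| = d_1 = 19 + 12 = 31. So ||D|| = 31.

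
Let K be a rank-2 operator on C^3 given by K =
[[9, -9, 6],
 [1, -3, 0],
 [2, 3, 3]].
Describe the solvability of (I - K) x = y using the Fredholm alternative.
(I - K) is invertible (det(I - K) = -20 ≠ 0), so for every y in C^3 the equation (I - K) x = y has a unique solution.

K has rank 2 and factors as K = U V^T = u1 v1^T + u2 v2^T with u1 = (-3, -1, 1), v1 = (-1, 3, 0), u2 = (-2, 0, -1), v2 = (-3, 0, -3) (multiplying out reproduces the displayed K). The nonzero eigenvalues of U V^T coincide with those of the 2 x 2 matrix G = V^T U = [[v1·u1, v1·u2], [v2·u1, v2·u2]] = [[0, 2], [6, 9]], and by the Sylvester determinant identity det(I_3 - U V^T) = det(I_2 - V^T U) = det([[1, -2], [-6, -8]]) = (1)(-8) - (-2)(-6) = -20. (Direct check: I - K =
[[-8, 9, -6],
 [-1, 4, 0],
 [-2, -3, -2]]
has determinant -20.) The finite-dimensional Fredholm alternative says: either (I - K) is invertible, or ker(I - K) ≠ {0} and then range(I - K) = ker((I - K)^*)^⊥, with dim ker(I - K) = dim ker((I - K)^*). Since det(I - K) ≠ 0, 1 is not an eigenvalue of K and ker(I - K) = {0}, so we are in the first case: for every y there is a unique x = (I - K)^(-1) y. (Explicitly, by the Woodbury identity, (I - U V^T)^(-1) = I + U (I_2 - G)^(-1) V^T.)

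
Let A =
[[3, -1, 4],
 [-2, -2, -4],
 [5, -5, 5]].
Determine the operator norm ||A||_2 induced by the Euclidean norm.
||A||_2 = sqrt((125 + sqrt(7729))/2) ≈ 10.3178 (= sqrt(largest eigenvalue of A^T A))

||A||_2 = sigma_max(A) = sqrt(lambda_max(A^T A)). Form the symmetric matrix M = A^T A =
[[38, -24, 45],
 [-24, 30, -21],
 [45, -21, 57]].
Its characteristic polynomial (trace, sum of principal 2x2 minors, determinant of M give the coefficients) is
  p(λ) = det(λ I - M) = λ^3 - 125λ^2 + 1974λ.
The constant term is 0, so λ = 0 is a root. Dividing out λ leaves p(λ) = λ(λ^2 - 125λ + 1974). For λ^2 - 125λ + 1974 the discriminant is 7729. It is nonnegative but not a perfect square, so the roots are real and irrational: λ = (125 ± sqrt(7729))/2 ≈ 106.4574, 18.5426.
So the eigenvalues of A^T A are ≈ 0, 18.5426, 106.4574 (all ≥ 0, as they must be for A^T A). The largest is λ_max = (125 + sqrt(7729))/2 ≈ 106.4574, hence ||A||_2 = sqrt(λ_max) = sqrt((125 + sqrt(7729))/2) ≈ 10.3178.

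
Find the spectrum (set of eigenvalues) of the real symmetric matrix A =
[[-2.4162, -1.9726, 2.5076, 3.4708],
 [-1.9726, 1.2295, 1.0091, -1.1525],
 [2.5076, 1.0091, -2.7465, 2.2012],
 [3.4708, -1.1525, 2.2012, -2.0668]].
sigma(A) ≈ {-6, -5, 1, 4}

A is real symmetric, so its spectrum consists of real eigenvalues. Expanding the characteristic polynomial of the displayed matrix gives
  det(λ I - A) = p(λ) = λ^4 + (6)λ^3 + (-21)λ^2 + (-105.9977)λ + (120.005).
Solving p(λ) = 0 yields eigenvalues ≈ -6, -5, 1, 4. (A is shown rounded to 4 decimals, so these recover the underlying integer eigenvalues to within that precision.)
Verification: the trace of A = -6 equals the sum of eigenvalues -6, and det(A) ≈ 120.0050 matches the eigenvalue product 120.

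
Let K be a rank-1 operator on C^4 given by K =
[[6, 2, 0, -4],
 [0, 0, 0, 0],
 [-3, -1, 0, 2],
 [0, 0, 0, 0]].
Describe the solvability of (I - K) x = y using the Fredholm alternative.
(I - K) is invertible (det(I - K) = -5 ≠ 0), so for every y in C^4 the equation (I - K) x = y has a unique solution.

K has rank 1, so it is an outer product K = u v^T: every row of K is a multiple of one row vector. Reading off the entries, u = (2, 0, -1, 0) and v = (3, 1, 0, -2) (row i of K equals u_i·v^T). A rank-one matrix u v^T satisfies K u = u (v·u) and kills the (3)-dimensional subspace v^⊥, so its characteristic polynomial is lambda^3 (lambda - v·u) with v·u = tr K = 6. Hence the eigenvalues of I - K are 1 (multiplicity 3) and 1 - (6) = -5, so det(I - K) = -5. (Direct check: I - K =
[[-5, -2, 0, 4],
 [0, 1, 0, 0],
 [3, 1, 1, -2],
 [0, 0, 0, 1]]
has determinant -5.) The finite-dimensional Fredholm alternative says: either (I - K) is invertible, or ker(I - K) ≠ {0} and then range(I - K) = ker((I - K)^*)^⊥, with dim ker(I - K) = dim ker((I - K)^*). Since det(I - K) ≠ 0, 1 is not an eigenvalue of K and ker(I - K) = {0}, so we are in the first case: for every y there is a unique x = (I - K)^(-1) y. Explicitly, by the Sherman–Morrison formula, (I - u v^T)^(-1) = I + u v^T/(1 - v·u), i.e. (I - K)^(-1) = I + K/(-5).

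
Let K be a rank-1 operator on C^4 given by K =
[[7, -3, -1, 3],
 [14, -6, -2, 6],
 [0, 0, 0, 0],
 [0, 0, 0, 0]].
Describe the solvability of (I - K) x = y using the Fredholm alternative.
(I - K) is singular (det(I - K) = 0, i.e. 1 ∈ sigma(K)). (I - K) x = y is solvable iff y ⊥ ker((I - K)^*) = span{(7, -3, -1, 3)}, i.e. iff 7y_1 - 3y_2 - y_3 + 3y_4 = 0. When solvable, the solutions are x = y + c·(1, 2, 0, 0), c arbitrary (ker(I - K) = span{(1, 2, 0, 0)}, dimension 1).

K has rank 1, so it is an outer product K = u v^T: every row of K is a multiple of one row vector. Reading off the entries, u = (1, 2, 0, 0) and v = (7, -3, -1, 3) (row i of K equals u_i·v^T). A rank-one matrix u v^T satisfies K u = u (v·u) and kills the (3)-dimensional subspace v^⊥, so its characteristic polynomial is lambda^3 (lambda - v·u) with v·u = tr K = 1. Hence the eigenvalues of I - K are 1 (multiplicity 3) and 1 - (1) = 0, so det(I - K) = 0. (Direct check: I - K =
[[-6, 3, 1, -3],
 [-14, 7, 2, -6],
 [0, 0, 1, 0],
 [0, 0, 0, 1]]
has determinant 0.) So 1 is an eigenvalue of K and (I - K) is not invertible. The finite-dimensional Fredholm alternative says: either (I - K) is invertible, or ker(I - K) ≠ {0} and then range(I - K) = ker((I - K)^*)^⊥, with dim ker(I - K) = dim ker((I - K)^*). We are in the second case, so we need both kernels. Kernel of I - K: (I - K) u = u - u (v·u) = u - u = 0, so ker(I - K) = span{u} = span{(1, 2, 0, 0)} (it is exactly 1-dimensional because rank(I - K) = 3). Kernel of the adjoint: K is real, so (I - K)^* = I - K^T = I - v u^T, and (I - v u^T) v = v - v (u·v) = 0; hence ker((I - K)^*) = span{v} = span{(7, -3, -1, 3)}. Therefore (I - K) x = y is solvable iff <y, v> = 0, i.e. iff 7y_1 - 3y_2 - y_3 + 3y_4 = 0. When this holds, K y = u (v·y) = 0, so (I - K) y = y and x = y is a particular solution; the full solution set is the line x = y + c·u = y + c·(1, 2, 0, 0), c ∈ C.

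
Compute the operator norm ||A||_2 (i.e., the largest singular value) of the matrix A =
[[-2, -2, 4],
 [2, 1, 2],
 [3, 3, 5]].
||A||_2 ≈ 7.3292 (= sqrt(largest eigenvalue of A^T A))

||A||_2 = sigma_max(A) = sqrt(lambda_max(A^T A)). Form the symmetric matrix M = A^T A =
[[17, 15, 11],
 [15, 14, 9],
 [11, 9, 45]].
Its characteristic polynomial (trace, sum of principal 2x2 minors, determinant of M give the coefficients) is
  p(λ) = det(λ I - M) = λ^3 - 76λ^2 + 1206λ - 484.
No integer candidate from the rational root theorem (±divisors of 484) is a root, so the roots are irrational. The cubic discriminant is Δ = 1326947696 > 0, so there are three distinct real roots. p(0) = -484 and p(1) = 647 have opposite signs, so a root lies in (0, 1); Newton's method refines it to λ ≈ 0.412. p(21) = 587 and p(22) = -88 have opposite signs, so a root lies in (21, 22); Newton's method refines it to λ ≈ 21.8715. p(53) = -1173 and p(54) = 488 have opposite signs, so a root lies in (53, 54); Newton's method refines it to λ ≈ 53.7166. Check (Vieta): the three roots sum to 76, matching tr M = 76.
So the eigenvalues of A^T A are ≈ 0.412, 21.8715, 53.7166 (all ≥ 0, as they must be for A^T A). The largest is λ_max ≈ 53.7166, hence ||A||_2 = sqrt(λ_max) ≈ 7.3292.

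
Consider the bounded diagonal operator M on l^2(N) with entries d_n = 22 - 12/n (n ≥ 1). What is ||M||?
||M|| = 22

For a diagonal operator on l^2 with entries d_n, ||M|| = sup_n |d_n|. Here d_1 = 10, d_2 = 16, ..., and d_n = 22 - 12/n increases monotonically toward 22. All terms lie in [10, 22), so |d_n| = d_n and the supremum is the limit 22, which is not attained by any individual d_n. Hence ||M|| = 22.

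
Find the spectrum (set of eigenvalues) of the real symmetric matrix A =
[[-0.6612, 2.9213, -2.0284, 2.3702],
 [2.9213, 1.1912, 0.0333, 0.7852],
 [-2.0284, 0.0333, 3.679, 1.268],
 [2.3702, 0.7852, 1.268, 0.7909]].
sigma(A) ≈ {-4, 0, 4, 5}

A is real symmetric, so its spectrum consists of real eigenvalues. Expanding the characteristic polynomial of the displayed matrix gives
  det(λ I - A) = p(λ) = λ^4 + (-5)λ^3 + (-16)λ^2 + (80)λ + (0.0018).
Solving p(λ) = 0 yields eigenvalues ≈ -4, 0, 4, 5. (A is shown rounded to 4 decimals, so these recover the underlying integer eigenvalues to within that precision.)
Verification: the trace of A = 5 equals the sum of eigenvalues 5, and det(A) ≈ 0.0018 matches the eigenvalue product 0.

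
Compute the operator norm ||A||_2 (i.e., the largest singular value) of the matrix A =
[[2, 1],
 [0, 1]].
||A||_2 = sqrt((6 + sqrt(20))/2) ≈ 2.2882 (= sqrt(largest eigenvalue of A^T A))

||A||_2 = sigma_max(A) = sqrt(lambda_max(A^T A)). Form the symmetric matrix M = A^T A =
[[4, 2],
 [2, 2]].
Its characteristic polynomial (trace, determinant of M give the coefficients) is
  p(λ) = det(λ I - M) = λ^2 - 6λ + 4.
For λ^2 - 6λ + 4 the discriminant is 20. It is nonnegative but not a perfect square, so the roots are real and irrational: λ = (6 ± sqrt(20))/2 ≈ 5.2361, 0.7639.
So the eigenvalues of A^T A are ≈ 0.7639, 5.2361 (all ≥ 0, as they must be for A^T A). The largest is λ_max = (6 + sqrt(20))/2 ≈ 5.2361, hence ||A||_2 = sqrt(λ_max) = sqrt((6 + sqrt(20))/2) ≈ 2.2882.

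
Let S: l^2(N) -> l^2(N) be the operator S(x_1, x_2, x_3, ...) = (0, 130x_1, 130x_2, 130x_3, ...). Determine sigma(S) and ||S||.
sigma(S) = closed disk {z in C : |z| ≤ 130}; ||S|| = 130

Note S = 130·U where U is the unit right shift (U x)_k = x_{k-1} (with x_0 := 0); so ||S|| = 130||U|| and sigma(S) = 130·sigma(U). ||S x||^2 = sum_{k≥1} |130x_k|^2 = 16900||x||^2, so ||S|| = 130 and sigma(S) ⊂ {|z| ≤ 130}. For any |lambda| < 130, the equation (S - lambda I) x = 0 forces x_1 = 0, then 130x_k = lambda x_{k+1} ⇒ x = 0, so S has no eigenvalues. But (S - lambda I) is not surjective for |lambda| < 130: solving (S - lambda I) x = e_1 would require x_n proportional to (lambda/130)^(-n), which is not in l^2. So every |lambda| < 130 lies in the residual spectrum. The boundary |lambda| = 130 is in the approximate point spectrum (the spectrum is closed). Hence sigma(S) is the closed disk of radius 130.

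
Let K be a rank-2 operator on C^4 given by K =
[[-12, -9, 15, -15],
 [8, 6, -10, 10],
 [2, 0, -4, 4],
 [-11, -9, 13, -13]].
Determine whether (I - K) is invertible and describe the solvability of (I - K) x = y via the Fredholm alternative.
(I - K) is invertible (det(I - K) = 21 ≠ 0), so for every y in C^4 the equation (I - K) x = y has a unique solution.

K has rank 2 and factors as K = U V^T = u1 v1^T + u2 v2^T with u1 = (3, -2, 0, 3), v1 = (-3, -3, 3, -3), u2 = (-3, 2, 2, -2), v2 = (1, 0, -2, 2) (multiplying out reproduces the displayed K). The nonzero eigenvalues of U V^T coincide with those of the 2 x 2 matrix G = V^T U = [[v1·u1, v1·u2], [v2·u1, v2·u2]] = [[-12, 15], [9, -11]], and by the Sylvester determinant identity det(I_4 - U V^T) = det(I_2 - V^T U) = det([[13, -15], [-9, 12]]) = (13)(12) - (-15)(-9) = 21. (Direct check: I - K =
[[13, 9, -15, 15],
 [-8, -5, 10, -10],
 [-2, 0, 5, -4],
 [11, 9, -13, 14]]
has determinant 21.) The finite-dimensional Fredholm alternative says: either (I - K) is invertible, or ker(I - K) ≠ {0} and then range(I - K) = ker((I - K)^*)^⊥, with dim ker(I - K) = dim ker((I - K)^*). Since det(I - K) ≠ 0, 1 is not an eigenvalue of K and ker(I - K) = {0}, so we are in the first case: for every y there is a unique x = (I - K)^(-1) y. (Explicitly, by the Woodbury identity, (I - U V^T)^(-1) = I + U (I_2 - G)^(-1) V^T.)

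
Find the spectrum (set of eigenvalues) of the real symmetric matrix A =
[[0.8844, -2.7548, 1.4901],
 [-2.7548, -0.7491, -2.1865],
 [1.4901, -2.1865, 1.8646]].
sigma(A) ≈ {-3, 0, 5}

A is real symmetric, so its spectrum consists of real eigenvalues. Expanding the characteristic polynomial of the displayed matrix gives
  det(λ I - A) = p(λ) = λ^3 + (-2)λ^2 + (-15)λ + (0).
Solving p(λ) = 0 yields eigenvalues ≈ -3, 0, 5. (A is shown rounded to 4 decimals, so these recover the underlying integer eigenvalues to within that precision.)
Verification: the trace of A = 2 equals the sum of eigenvalues 2, and det(A) ≈ 0.0004 matches the eigenvalue product 0.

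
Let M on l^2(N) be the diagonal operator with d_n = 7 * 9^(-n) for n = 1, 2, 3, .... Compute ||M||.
||M|| = 7/9 (attained at n = 1)

For M diagonal, ||M|| = sup_n |d_n|. The sequence d_n = 7 * 9^(-n) is positive and strictly decreasing (ratio 9^(-1) < 1), so the supremum is d_1 = 7/9. Hence ||M|| = 7/9.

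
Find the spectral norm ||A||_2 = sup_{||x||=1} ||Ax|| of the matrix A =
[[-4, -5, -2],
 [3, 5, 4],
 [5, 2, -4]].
||A||_2 ≈ 10.0539 (= sqrt(largest eigenvalue of A^T A))

||A||_2 = sigma_max(A) = sqrt(lambda_max(A^T A)). Form the symmetric matrix M = A^T A =
[[50, 45, 0],
 [45, 54, 22],
 [0, 22, 36]].
Its characteristic polynomial (trace, sum of principal 2x2 minors, determinant of M give the coefficients) is
  p(λ) = det(λ I - M) = λ^3 - 140λ^2 + 3935λ - 100.
No integer candidate from the rational root theorem (±divisors of 100) is a root, so the roots are irrational. The cubic discriminant is Δ = 59662858500 > 0, so there are three distinct real roots. p(0) = -100 and p(1) = 3696 have opposite signs, so a root lies in (0, 1); Newton's method refines it to λ ≈ 0.0254. p(38) = 2142 and p(39) = -256 have opposite signs, so a root lies in (38, 39); Newton's method refines it to λ ≈ 38.8942. p(101) = -504 and p(102) = 5918 have opposite signs, so a root lies in (101, 102); Newton's method refines it to λ ≈ 101.0804. Check (Vieta): the three roots sum to 140, matching tr M = 140.
So the eigenvalues of A^T A are ≈ 0.0254, 38.8942, 101.0804 (all ≥ 0, as they must be for A^T A). The largest is λ_max ≈ 101.0804, hence ||A||_2 = sqrt(λ_max) ≈ 10.0539.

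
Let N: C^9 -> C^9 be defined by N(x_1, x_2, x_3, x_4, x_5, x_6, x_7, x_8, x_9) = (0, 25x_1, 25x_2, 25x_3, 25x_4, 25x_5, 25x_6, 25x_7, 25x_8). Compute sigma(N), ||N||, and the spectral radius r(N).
sigma(N) = {0}; ||N|| = 25; r(N) = 0. (N is nilpotent with N^9 = 0.)

On C^9, N is a strictly lower-triangular matrix with 25 on the subdiagonal and zeros elsewhere, so its characteristic polynomial is lambda^9 and every eigenvalue is 0: sigma(N) = {0}. For the operator norm, N e_i = 25e_{i+1} for i = 1, ..., 8 and N e_9 = 0, so the singular values of N are 25 (with multiplicity 8) and 0; hence ||N|| = 25. The spectral radius r(N) = max|lambda| = 0. Note ||N|| > r(N) — characteristic of non-normal nilpotent operators. Indeed N^9 = 0.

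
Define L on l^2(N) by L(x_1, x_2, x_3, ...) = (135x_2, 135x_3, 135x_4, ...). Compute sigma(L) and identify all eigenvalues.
sigma(L) = closed disk {z in C : |z| ≤ 135}; sigma_p(L) = open disk {z in C : |z| < 135}

Note L = 135·V where V is the unit left shift (V x)_k = x_{k+1}; so sigma(L) = 135·sigma(V) and ||L|| = 135||V||. ||L x||^2 = 18225sum_{k≥2} |x_k|^2 ≤ 18225||x||^2, with equality on {x : x_1 = 0}, so ||L|| = 135. For any lambda with |lambda| < 135, set r = lambda/135 (|r| < 1); the vector x = (1, r, r^2, ...) is in l^2 and satisfies L x = 135(r, r^2, ...) = lambda x, so lambda is an eigenvalue. On the boundary |lambda| = 135 the geometric series diverges, so no l^2 eigenvector exists, but these lambda lie in the approximate point spectrum. Hence sigma(L) is the closed disk of radius 135 and sigma_p(L) is the open disk.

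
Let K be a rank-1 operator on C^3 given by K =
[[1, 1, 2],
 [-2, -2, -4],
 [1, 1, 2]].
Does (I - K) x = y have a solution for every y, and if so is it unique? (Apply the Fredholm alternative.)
(I - K) is singular (det(I - K) = 0, i.e. 1 ∈ sigma(K)). (I - K) x = y is solvable iff y ⊥ ker((I - K)^*) = span{(1, 1, 2)}, i.e. iff y_1 + y_2 + 2y_3 = 0. When solvable, the solutions are x = y + c·(1, -2, 1), c arbitrary (ker(I - K) = span{(1, -2, 1)}, dimension 1).

K has rank 1, so it is an outer product K = u v^T: every row of K is a multiple of one row vector. Reading off the entries, u = (1, -2, 1) and v = (1, 1, 2) (row i of K equals u_i·v^T). A rank-one matrix u v^T satisfies K u = u (v·u) and kills the (2)-dimensional subspace v^⊥, so its characteristic polynomial is lambda^2 (lambda - v·u) with v·u = tr K = 1. Hence the eigenvalues of I - K are 1 (multiplicity 2) and 1 - (1) = 0, so det(I - K) = 0. (Direct check: I - K =
[[0, -1, -2],
 [2, 3, 4],
 [-1, -1, -1]]
has determinant 0.) So 1 is an eigenvalue of K and (I - K) is not invertible. The finite-dimensional Fredholm alternative says: either (I - K) is invertible, or ker(I - K) ≠ {0} and then range(I - K) = ker((I - K)^*)^⊥, with dim ker(I - K) = dim ker((I - K)^*). We are in the second case, so we need both kernels. Kernel of I - K: (I - K) u = u - u (v·u) = u - u = 0, so ker(I - K) = span{u} = span{(1, -2, 1)} (it is exactly 1-dimensional because rank(I - K) = 2). Kernel of the adjoint: K is real, so (I - K)^* = I - K^T = I - v u^T, and (I - v u^T) v = v - v (u·v) = 0; hence ker((I - K)^*) = span{v} = span{(1, 1, 2)}. Therefore (I - K) x = y is solvable iff <y, v> = 0, i.e. iff y_1 + y_2 + 2y_3 = 0. When this holds, K y = u (v·y) = 0, so (I - K) y = y and x = y is a particular solution; the full solution set is the line x = y + c·u = y + c·(1, -2, 1), c ∈ C.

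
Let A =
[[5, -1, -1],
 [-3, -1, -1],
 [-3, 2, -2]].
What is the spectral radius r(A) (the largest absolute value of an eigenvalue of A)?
r(A) ≈ 5.8451

The eigenvalues of A are the roots of its characteristic polynomial. With M = A (coefficients from the trace, the sum of principal 2x2 minors, and det A):
  p(λ) = det(λ I - M) = λ^3 - 2λ^2 - 17λ - 32.
No integer candidate from the rational root theorem (±divisors of 32) is a root, so the roots are irrational. The cubic discriminant is Δ = -27448 < 0, so there is one real root and a complex-conjugate pair. p(5) = -42 and p(6) = 10 have opposite signs, so a root lies in (5, 6); Newton's method refines it to λ ≈ 5.8451. Dividing out (λ - (5.8451)) leaves approximately λ^2 + 3.8451λ + 5.4747. For λ^2 + 3.8451λ + 5.4747 the discriminant is -7.1142. It is negative, so the remaining roots are the complex-conjugate pair λ ≈ -1.9225 ± 1.3336i. Their product equals the constant term, so |λ|^2 ≈ 5.4747 and |λ| ≈ 2.3398.
Thus the eigenvalues (to 4 decimals) are 5.8451 (modulus 5.8451); -1.9225 ± 1.3336i (modulus 2.3398). The spectral radius is the largest modulus: r(A) ≈ 5.8451. (Cross-check: r(A) ≤ ||A||_2 ≈ 6.7181; equality holds whenever A is normal, though it can also hold for some non-normal A.)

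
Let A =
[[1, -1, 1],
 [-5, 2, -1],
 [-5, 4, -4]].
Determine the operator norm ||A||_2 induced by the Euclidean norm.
||A||_2 ≈ 9.2571 (= sqrt(largest eigenvalue of A^T A))

||A||_2 = sigma_max(A) = sqrt(lambda_max(A^T A)). Form the symmetric matrix M = A^T A =
[[51, -31, 26],
 [-31, 21, -19],
 [26, -19, 18]].
Its characteristic polynomial (trace, sum of principal 2x2 minors, determinant of M give the coefficients) is
  p(λ) = det(λ I - M) = λ^3 - 90λ^2 + 369λ - 1.
No integer candidate from the rational root theorem (±divisors of 1) is a root, so the roots are irrational. The cubic discriminant is Δ = 899612217 > 0, so there are three distinct real roots. p(0) = -1 and p(1) = 279 have opposite signs, so a root lies in (0, 1); Newton's method refines it to λ ≈ 0.0027. p(4) = 99 and p(5) = -281 have opposite signs, so a root lies in (4, 5); Newton's method refines it to λ ≈ 4.3032. p(85) = -4761 and p(86) = 2149 have opposite signs, so a root lies in (85, 86); Newton's method refines it to λ ≈ 85.6941. Check (Vieta): the three roots sum to 90, matching tr M = 90.
So the eigenvalues of A^T A are ≈ 0.0027, 4.3032, 85.6941 (all ≥ 0, as they must be for A^T A). The largest is λ_max ≈ 85.6941, hence ||A||_2 = sqrt(λ_max) ≈ 9.2571.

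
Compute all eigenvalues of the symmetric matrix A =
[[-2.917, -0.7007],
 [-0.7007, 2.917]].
sigma(A) ≈ {-3, 3}

A is real symmetric, so its spectrum consists of real eigenvalues. Expanding the characteristic polynomial of the displayed matrix gives
  det(λ I - A) = p(λ) = λ^2 + (0)λ + (-9).
Solving p(λ) = 0 yields eigenvalues ≈ -3, 3. (A is shown rounded to 4 decimals, so these recover the underlying integer eigenvalues to within that precision.)
Verification: the trace of A = 0 equals the sum of eigenvalues 0, and det(A) ≈ -8.9999 matches the eigenvalue product -9.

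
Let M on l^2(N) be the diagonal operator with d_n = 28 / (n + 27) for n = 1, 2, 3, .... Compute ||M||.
||M|| = 1 (attained at n = 1)

For M diagonal, ||M|| = sup_n |d_n| = sup_n 28/(n + 27). This is positive and strictly decreasing in n, so the supremum is attained at n = 1: d_1 = 28/(1 + 27) = 1. Hence ||M|| = 1.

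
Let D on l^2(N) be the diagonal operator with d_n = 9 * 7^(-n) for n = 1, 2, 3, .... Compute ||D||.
||D|| = 9/7 (attained at n = 1)

For D diagonal, ||D|| = sup_n |d_n|. The sequence d_n = 9 * 7^(-n) is positive and strictly decreasing (ratio 7^(-1) < 1), so the supremum is d_1 = 9/7. Hence ||D|| = 9/7.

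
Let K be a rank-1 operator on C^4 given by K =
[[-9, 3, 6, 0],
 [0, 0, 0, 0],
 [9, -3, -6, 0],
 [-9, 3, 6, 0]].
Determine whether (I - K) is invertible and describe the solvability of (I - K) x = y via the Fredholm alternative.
(I - K) is invertible (det(I - K) = 16 ≠ 0), so for every y in C^4 the equation (I - K) x = y has a unique solution.

K has rank 1, so it is an outer product K = u v^T: every row of K is a multiple of one row vector. Reading off the entries, u = (-3, 0, 3, -3) and v = (3, -1, -2, 0) (row i of K equals u_i·v^T). A rank-one matrix u v^T satisfies K u = u (v·u) and kills the (3)-dimensional subspace v^⊥, so its characteristic polynomial is lambda^3 (lambda - v·u) with v·u = tr K = -15. Hence the eigenvalues of I - K are 1 (multiplicity 3) and 1 - (-15) = 16, so det(I - K) = 16. (Direct check: I - K =
[[10, -3, -6, 0],
 [0, 1, 0, 0],
 [-9, 3, 7, 0],
 [9, -3, -6, 1]]
has determinant 16.) The finite-dimensional Fredholm alternative says: either (I - K) is invertible, or ker(I - K) ≠ {0} and then range(I - K) = ker((I - K)^*)^⊥, with dim ker(I - K) = dim ker((I - K)^*). Since det(I - K) ≠ 0, 1 is not an eigenvalue of K and ker(I - K) = {0}, so we are in the first case: for every y there is a unique x = (I - K)^(-1) y. Explicitly, by the Sherman–Morrison formula, (I - u v^T)^(-1) = I + u v^T/(1 - v·u), i.e. (I - K)^(-1) = I + K/(16).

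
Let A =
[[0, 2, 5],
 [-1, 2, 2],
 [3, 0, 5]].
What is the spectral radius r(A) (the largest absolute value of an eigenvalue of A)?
r(A) ≈ 7.2614

The eigenvalues of A are the roots of its characteristic polynomial. With M = A (coefficients from the trace, the sum of principal 2x2 minors, and det A):
  p(λ) = det(λ I - M) = λ^3 - 7λ^2 - 3λ + 8.
No integer candidate from the rational root theorem (±divisors of 8) is a root, so the roots are irrational. The cubic discriminant is Δ = 12821 > 0, so there are three distinct real roots. p(-2) = -22 and p(-1) = 3 have opposite signs, so a root lies in (-2, -1); Newton's method refines it to λ ≈ -1.1884. p(0) = 8 and p(1) = -1 have opposite signs, so a root lies in (0, 1); Newton's method refines it to λ ≈ 0.927. p(7) = -13 and p(8) = 48 have opposite signs, so a root lies in (7, 8); Newton's method refines it to λ ≈ 7.2614. Check (Vieta): the three roots sum to 7, matching tr M = 7.
Thus the eigenvalues (to 4 decimals) are -1.1884 (modulus 1.1884); 0.927 (modulus 0.927); 7.2614 (modulus 7.2614). The spectral radius is the largest modulus: r(A) ≈ 7.2614. (Cross-check: r(A) ≤ ||A||_2 ≈ 7.7962; equality holds whenever A is normal, though it can also hold for some non-normal A.)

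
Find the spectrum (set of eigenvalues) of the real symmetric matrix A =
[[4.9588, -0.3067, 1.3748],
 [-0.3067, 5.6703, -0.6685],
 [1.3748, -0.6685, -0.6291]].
sigma(A) ≈ {-1, 5, 6}

A is real symmetric, so its spectrum consists of real eigenvalues. Expanding the characteristic polynomial of the displayed matrix gives
  det(λ I - A) = p(λ) = λ^3 + (-10)λ^2 + (19)λ + (30).
Solving p(λ) = 0 yields eigenvalues ≈ -1, 5, 6. (A is shown rounded to 4 decimals, so these recover the underlying integer eigenvalues to within that precision.)
Verification: the trace of A = 10 equals the sum of eigenvalues 10, and det(A) ≈ -29.9994 matches the eigenvalue product -30.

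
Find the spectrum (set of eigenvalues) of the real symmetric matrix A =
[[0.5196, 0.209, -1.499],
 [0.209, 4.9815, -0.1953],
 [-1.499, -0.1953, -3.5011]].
sigma(A) ≈ {-4, 1, 5}

A is real symmetric, so its spectrum consists of real eigenvalues. Expanding the characteristic polynomial of the displayed matrix gives
  det(λ I - A) = p(λ) = λ^3 + (-2)λ^2 + (-19)λ + (20).
Solving p(λ) = 0 yields eigenvalues ≈ -4, 1, 5. (A is shown rounded to 4 decimals, so these recover the underlying integer eigenvalues to within that precision.)
Verification: the trace of A = 2 equals the sum of eigenvalues 2, and det(A) ≈ -20.0002 matches the eigenvalue product -20.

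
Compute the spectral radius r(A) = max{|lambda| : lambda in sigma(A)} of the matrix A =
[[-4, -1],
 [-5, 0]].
r(A) = 5

The eigenvalues of A are the roots of its characteristic polynomial. With M = A (coefficients from the trace and determinant):
  p(λ) = det(λ I - M) = λ^2 + 4λ - 5.
For λ^2 + 4λ - 5 the discriminant is 36. It is a perfect square (6^2), so the roots are rational: λ = (-4 ± 6)/2 = 1, -5.
Thus the eigenvalues (to 4 decimals) are 1 (modulus 1); -5 (modulus 5). The spectral radius is the largest modulus: r(A) = 5. (Cross-check: r(A) ≤ ||A||_2 ≈ 6.434; equality holds whenever A is normal, though it can also hold for some non-normal A.)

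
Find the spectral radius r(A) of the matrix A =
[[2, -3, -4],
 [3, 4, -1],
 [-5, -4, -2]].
r(A) ≈ 4.5303

The eigenvalues of A are the roots of its characteristic polynomial. With M = A (coefficients from the trace, the sum of principal 2x2 minors, and det A):
  p(λ) = det(λ I - M) = λ^3 - 4λ^2 - 19λ + 89.
No integer candidate from the rational root theorem (±divisors of 89) is a root, so the roots are irrational. The cubic discriminant is Δ = -36119 < 0, so there is one real root and a complex-conjugate pair. p(-5) = -41 and p(-4) = 37 have opposite signs, so a root lies in (-5, -4); Newton's method refines it to λ ≈ -4.5303. Dividing out (λ - (-4.5303)) leaves approximately λ^2 - 8.5303λ + 19.6453. For λ^2 - 8.5303λ + 19.6453 the discriminant is -5.8146. It is negative, so the remaining roots are the complex-conjugate pair λ ≈ 4.2652 ± 1.2057i. Their product equals the constant term, so |λ|^2 ≈ 19.6453 and |λ| ≈ 4.4323.
Thus the eigenvalues (to 4 decimals) are -4.5303 (modulus 4.5303); 4.2652 ± 1.2057i (modulus 4.4323). The spectral radius is the largest modulus: r(A) ≈ 4.5303. (Cross-check: r(A) ≤ ||A||_2 ≈ 8.2598; equality holds whenever A is normal, though it can also hold for some non-normal A.)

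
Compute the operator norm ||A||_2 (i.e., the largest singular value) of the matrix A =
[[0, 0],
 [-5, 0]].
||A||_2 = 5 (= sqrt(largest eigenvalue of A^T A))

||A||_2 = sigma_max(A) = sqrt(lambda_max(A^T A)). Form the symmetric matrix M = A^T A =
[[25, 0],
 [0, 0]].
Its characteristic polynomial (trace, determinant of M give the coefficients) is
  p(λ) = det(λ I - M) = λ^2 - 25λ.
For λ^2 - 25λ the discriminant is 625. It is a perfect square (25^2), so the roots are rational: λ = (25 ± 25)/2 = 25, 0.
So the eigenvalues of A^T A are ≈ 0, 25 (all ≥ 0, as they must be for A^T A). The largest is λ_max = 25, hence ||A||_2 = sqrt(λ_max) = 5.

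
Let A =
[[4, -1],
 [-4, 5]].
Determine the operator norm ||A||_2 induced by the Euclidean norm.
||A||_2 = sqrt((58 + sqrt(2340))/2) ≈ 7.2929 (= sqrt(largest eigenvalue of A^T A))

||A||_2 = sigma_max(A) = sqrt(lambda_max(A^T A)). Form the symmetric matrix M = A^T A =
[[32, -24],
 [-24, 26]].
Its characteristic polynomial (trace, determinant of M give the coefficients) is
  p(λ) = det(λ I - M) = λ^2 - 58λ + 256.
For λ^2 - 58λ + 256 the discriminant is 2340. It is nonnegative but not a perfect square, so the roots are real and irrational: λ = (58 ± sqrt(2340))/2 ≈ 53.1868, 4.8132.
So the eigenvalues of A^T A are ≈ 4.8132, 53.1868 (all ≥ 0, as they must be for A^T A). The largest is λ_max = (58 + sqrt(2340))/2 ≈ 53.1868, hence ||A||_2 = sqrt(λ_max) = sqrt((58 + sqrt(2340))/2) ≈ 7.2929.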